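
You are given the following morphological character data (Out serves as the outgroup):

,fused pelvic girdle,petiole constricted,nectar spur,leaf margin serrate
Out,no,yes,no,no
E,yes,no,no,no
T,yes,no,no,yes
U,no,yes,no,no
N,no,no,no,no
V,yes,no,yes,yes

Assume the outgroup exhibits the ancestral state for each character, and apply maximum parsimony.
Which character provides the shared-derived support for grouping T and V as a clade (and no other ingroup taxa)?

Character polarity is set by the outgroup: the derived state is whichever differs from the outgroup's state, so for petiole constricted the derived state is 'no', and for the remaining characters it is 'yes'.
fused pelvic girdle: derived state 'yes' in E, T, and V only — synapomorphy for {E, T, V}.
Only E, N, T, and V show the derived state 'no' for petiole constricted, supporting them as a clade.
nectar spur: derived state 'yes' in V only — an autapomorphy, so it tells us nothing about relationships among taxa.
leaf margin serrate (derived state 'yes') is shared by T and V — a synapomorphy uniting that clade.
Most parsimonious ingroup topology: (((E,(T,V)),N),U).
The clade {T, V} is supported by leaf margin serrate: its derived state 'yes' occurs in exactly those taxa and in no other taxon (including the outgroup).

leaf margin serrate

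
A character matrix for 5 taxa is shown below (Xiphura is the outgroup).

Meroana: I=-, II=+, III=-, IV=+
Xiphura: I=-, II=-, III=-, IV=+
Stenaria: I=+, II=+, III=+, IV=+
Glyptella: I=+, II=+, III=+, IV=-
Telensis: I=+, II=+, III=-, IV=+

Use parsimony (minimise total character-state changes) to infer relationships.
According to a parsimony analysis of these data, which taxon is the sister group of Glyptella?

Stenaria

Character polarity is set by the outgroup: the derived state is whichever differs from the outgroup's state, so for IV the derived state is '-', and for the remaining characters it is '+'.
I (derived state '+') is shared by Glyptella, Stenaria, and Telensis — a synapomorphy uniting that clade.
All ingroup taxa share the derived state '+' for II; it defines the ingroup but does not resolve relationships within it.
Only Glyptella and Stenaria show the derived state '+' for III, supporting them as a clade.
IV (derived state '-') is unique to Glyptella (autapomorphy; uninformative for grouping).
Most parsimonious ingroup topology: (((Glyptella,Stenaria),Telensis),Meroana).
Glyptella and Stenaria form a cherry on this tree, so they are sister taxa.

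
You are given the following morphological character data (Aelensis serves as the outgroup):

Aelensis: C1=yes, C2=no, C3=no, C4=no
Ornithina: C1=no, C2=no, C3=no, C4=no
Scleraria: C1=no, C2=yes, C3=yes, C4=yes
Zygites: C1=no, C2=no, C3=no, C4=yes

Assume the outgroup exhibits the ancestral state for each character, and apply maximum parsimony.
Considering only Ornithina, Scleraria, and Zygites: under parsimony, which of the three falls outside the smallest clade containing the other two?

Character polarity is set by the outgroup: the derived state is whichever differs from the outgroup's state, so for C1 the derived state is 'no', and for the remaining characters it is 'yes'.
All ingroup taxa share the derived state 'no' for C1; it defines the ingroup but does not resolve relationships within it.
C2: derived state 'yes' in Scleraria only — an autapomorphy, so it tells us nothing about relationships among taxa.
C3 (derived state 'yes') is unique to Scleraria (autapomorphy; uninformative for grouping).
C4: derived state 'yes' in Scleraria and Zygites only — synapomorphy for {Scleraria, Zygites}.
Most parsimonious ingroup topology: (Ornithina,(Scleraria,Zygites)).
Scleraria and Zygites share a more recent common ancestor with each other than either does with Ornithina, so Ornithina is the least closely related of the three.

Ornithina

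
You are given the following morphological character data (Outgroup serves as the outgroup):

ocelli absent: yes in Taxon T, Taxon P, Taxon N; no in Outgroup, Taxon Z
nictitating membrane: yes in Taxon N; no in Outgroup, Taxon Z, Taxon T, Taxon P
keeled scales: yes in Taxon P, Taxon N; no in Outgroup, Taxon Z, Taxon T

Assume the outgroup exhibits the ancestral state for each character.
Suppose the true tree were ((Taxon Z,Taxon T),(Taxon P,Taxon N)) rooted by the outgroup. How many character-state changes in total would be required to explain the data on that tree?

4

Map each character onto ((Taxon Z,Taxon T),(Taxon P,Taxon N)) (rooted by Outgroup) and count the minimum state changes it requires (Fitch parsimony):
ocelli absent: 2; nictitating membrane: 1; keeled scales: 1.
Total tree length = 4.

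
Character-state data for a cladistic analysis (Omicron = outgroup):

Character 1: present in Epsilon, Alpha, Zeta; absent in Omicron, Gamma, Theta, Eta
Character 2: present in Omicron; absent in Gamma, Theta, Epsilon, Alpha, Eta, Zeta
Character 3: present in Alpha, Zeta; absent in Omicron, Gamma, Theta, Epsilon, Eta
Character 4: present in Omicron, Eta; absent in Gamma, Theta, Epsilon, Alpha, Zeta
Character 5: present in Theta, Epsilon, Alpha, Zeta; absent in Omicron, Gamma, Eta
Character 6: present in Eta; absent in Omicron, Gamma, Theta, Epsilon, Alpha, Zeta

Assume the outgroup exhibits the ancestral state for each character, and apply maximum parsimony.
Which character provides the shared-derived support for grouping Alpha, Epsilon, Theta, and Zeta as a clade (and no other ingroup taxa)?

Character 5

Character polarity is set by the outgroup: the derived state is whichever differs from the outgroup's state, so for Character 2, Character 4 the derived state is 'absent', and for the remaining characters it is 'present'.
Only Alpha, Epsilon, and Zeta show the derived state 'present' for Character 1, supporting them as a clade.
All ingroup taxa share the derived state 'absent' for Character 2; it defines the ingroup but does not resolve relationships within it.
Only Alpha and Zeta show the derived state 'present' for Character 3, supporting them as a clade.
Only Alpha, Epsilon, Gamma, Theta, and Zeta show the derived state 'absent' for Character 4, supporting them as a clade.
Only Alpha, Epsilon, Theta, and Zeta show the derived state 'present' for Character 5, supporting them as a clade.
Character 6: derived state 'present' in Eta only — an autapomorphy, so it tells us nothing about relationships among taxa.
Most parsimonious ingroup topology: ((Gamma,(Theta,(Epsilon,(Alpha,Zeta)))),Eta).
The clade {Alpha, Epsilon, Theta, Zeta} is supported by Character 5: its derived state 'present' occurs in exactly those taxa and in no other taxon (including the outgroup).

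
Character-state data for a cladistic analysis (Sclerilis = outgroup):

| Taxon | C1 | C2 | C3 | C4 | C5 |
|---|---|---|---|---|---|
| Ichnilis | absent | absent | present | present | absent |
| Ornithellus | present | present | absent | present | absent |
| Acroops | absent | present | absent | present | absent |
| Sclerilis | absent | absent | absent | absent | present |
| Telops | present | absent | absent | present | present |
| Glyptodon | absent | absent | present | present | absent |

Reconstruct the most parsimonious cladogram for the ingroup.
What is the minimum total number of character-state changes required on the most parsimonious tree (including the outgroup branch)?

Character polarity is set by the outgroup: the derived state is whichever differs from the outgroup's state, so for C5 the derived state is 'absent', and for the remaining characters it is 'present'.
C1 groups Ornithellus and Telops, which is incompatible with the clades supported by the remaining characters; treating it as convergent (homoplasy) costs fewer steps than any alternative tree.
C2 (derived state 'present') is shared by Acroops and Ornithellus — a synapomorphy uniting that clade.
Only Glyptodon and Ichnilis show the derived state 'present' for C3, supporting them as a clade.
C4 (derived state 'present') is shared by all ingroup taxa — unites the whole ingroup.
Only Acroops, Glyptodon, Ichnilis, and Ornithellus show the derived state 'absent' for C5, supporting them as a clade.
Most parsimonious ingroup topology: (Telops,((Ichnilis,Glyptodon),(Ornithellus,Acroops))).
Changes per character on this tree: C1: 2; C2: 1; C3: 1; C4: 1; C5: 1.
Total = 6.

6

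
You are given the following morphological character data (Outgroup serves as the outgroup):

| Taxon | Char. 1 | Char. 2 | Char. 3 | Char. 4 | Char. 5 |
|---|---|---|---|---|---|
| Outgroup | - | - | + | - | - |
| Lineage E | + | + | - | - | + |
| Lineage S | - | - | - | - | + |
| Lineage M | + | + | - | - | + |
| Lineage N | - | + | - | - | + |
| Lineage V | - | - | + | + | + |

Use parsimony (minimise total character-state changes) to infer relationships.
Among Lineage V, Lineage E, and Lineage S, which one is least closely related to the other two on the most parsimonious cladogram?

Lineage V

Character polarity is set by the outgroup: the derived state is whichever differs from the outgroup's state, so for Char. 3 the derived state is '-', and for the remaining characters it is '+'.
Char. 1 (derived state '+') is shared by Lineage E and Lineage M — a synapomorphy uniting that clade.
Only Lineage E, Lineage M, and Lineage N show the derived state '+' for Char. 2, supporting them as a clade.
Char. 3: derived state '-' in Lineage E, Lineage M, Lineage N, and Lineage S only — synapomorphy for {Lineage E, Lineage M, Lineage N, Lineage S}.
Char. 4 (derived state '+') is unique to Lineage V (autapomorphy; uninformative for grouping).
All ingroup taxa share the derived state '+' for Char. 5; it defines the ingroup but does not resolve relationships within it.
Most parsimonious ingroup topology: ((((Lineage E,Lineage M),Lineage N),Lineage S),Lineage V).
Lineage E and Lineage S share a more recent common ancestor with each other than either does with Lineage V, so Lineage V is the least closely related of the three.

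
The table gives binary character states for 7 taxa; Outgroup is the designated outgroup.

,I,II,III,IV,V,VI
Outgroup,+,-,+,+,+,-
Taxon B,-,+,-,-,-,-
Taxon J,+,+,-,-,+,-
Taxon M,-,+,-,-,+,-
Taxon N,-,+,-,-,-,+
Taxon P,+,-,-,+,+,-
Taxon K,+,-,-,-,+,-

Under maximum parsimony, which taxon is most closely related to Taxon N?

Taxon B

Character polarity is set by the outgroup: the derived state is whichever differs from the outgroup's state, so for I, III, IV, V the derived state is '-', and for the remaining characters it is '+'.
I: derived state '-' in Taxon B, Taxon M, and Taxon N only — synapomorphy for {Taxon B, Taxon M, Taxon N}.
Only Taxon B, Taxon J, Taxon M, and Taxon N show the derived state '+' for II, supporting them as a clade.
All ingroup taxa share the derived state '-' for III; it defines the ingroup but does not resolve relationships within it.
Only Taxon B, Taxon J, Taxon K, Taxon M, and Taxon N show the derived state '-' for IV, supporting them as a clade.
V: derived state '-' in Taxon B and Taxon N only — synapomorphy for {Taxon B, Taxon N}.
VI (derived state '+') is unique to Taxon N (autapomorphy; uninformative for grouping).
Most parsimonious ingroup topology: (((((Taxon B,Taxon N),Taxon M),Taxon J),Taxon K),Taxon P).
Taxon N and Taxon B form a cherry on this tree, so they are sister taxa.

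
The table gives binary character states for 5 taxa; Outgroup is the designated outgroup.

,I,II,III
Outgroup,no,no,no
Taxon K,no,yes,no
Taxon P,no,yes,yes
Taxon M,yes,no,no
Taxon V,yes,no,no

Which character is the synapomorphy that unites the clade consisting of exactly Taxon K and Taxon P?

The outgroup has state 'no' for every character, so 'yes' is the derived state throughout.
Only Taxon M and Taxon V show the derived state 'yes' for I, supporting them as a clade.
II (derived state 'yes') is shared by Taxon K and Taxon P — a synapomorphy uniting that clade.
III (derived state 'yes') is unique to Taxon P (autapomorphy; uninformative for grouping).
Most parsimonious ingroup topology: ((Taxon K,Taxon P),(Taxon M,Taxon V)).
The clade {Taxon K, Taxon P} is supported by II: its derived state 'yes' occurs in exactly those taxa and in no other taxon (including the outgroup).

II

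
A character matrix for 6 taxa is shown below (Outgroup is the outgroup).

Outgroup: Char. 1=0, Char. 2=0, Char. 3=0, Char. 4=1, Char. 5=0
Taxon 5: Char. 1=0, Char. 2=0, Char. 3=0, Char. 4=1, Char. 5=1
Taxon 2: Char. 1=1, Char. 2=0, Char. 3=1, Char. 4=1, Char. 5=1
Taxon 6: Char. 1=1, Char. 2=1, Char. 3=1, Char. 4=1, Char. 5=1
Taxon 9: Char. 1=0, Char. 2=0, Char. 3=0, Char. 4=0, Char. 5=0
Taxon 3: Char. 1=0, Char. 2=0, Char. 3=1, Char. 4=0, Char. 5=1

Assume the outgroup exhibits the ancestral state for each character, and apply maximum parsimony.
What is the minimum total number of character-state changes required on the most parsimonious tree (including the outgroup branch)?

6

Character polarity is set by the outgroup: the derived state is whichever differs from the outgroup's state, so for Char. 4 the derived state is '0', and for the remaining characters it is '1'.
Only Taxon 2 and Taxon 6 show the derived state '1' for Char. 1, supporting them as a clade.
Char. 2: derived state '1' in Taxon 6 only — an autapomorphy, so it tells us nothing about relationships among taxa.
Only Taxon 2, Taxon 3, and Taxon 6 show the derived state '1' for Char. 3, supporting them as a clade.
Char. 4 (state '0') occurs in Taxon 3 and Taxon 9 but conflicts with the nesting implied by the other characters — most parsimoniously interpreted as homoplasy.
Char. 5 (derived state '1') is shared by Taxon 2, Taxon 3, Taxon 5, and Taxon 6 — a synapomorphy uniting that clade.
Most parsimonious ingroup topology: ((Taxon 5,((Taxon 2,Taxon 6),Taxon 3)),Taxon 9).
Changes per character on this tree: Char. 1: 1; Char. 2: 1; Char. 3: 1; Char. 4: 2; Char. 5: 1.
Total = 6.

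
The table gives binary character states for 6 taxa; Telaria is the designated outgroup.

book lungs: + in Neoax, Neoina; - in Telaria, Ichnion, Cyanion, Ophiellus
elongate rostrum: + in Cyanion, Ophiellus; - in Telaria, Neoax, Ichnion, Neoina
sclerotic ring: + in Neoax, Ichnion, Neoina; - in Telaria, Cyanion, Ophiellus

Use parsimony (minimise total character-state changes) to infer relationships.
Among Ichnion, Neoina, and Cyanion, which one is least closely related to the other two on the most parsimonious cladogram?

The outgroup has state '-' for every character, so '+' is the derived state throughout.
book lungs: derived state '+' in Neoax and Neoina only — synapomorphy for {Neoax, Neoina}.
elongate rostrum: derived state '+' in Cyanion and Ophiellus only — synapomorphy for {Cyanion, Ophiellus}.
Only Ichnion, Neoax, and Neoina show the derived state '+' for sclerotic ring, supporting them as a clade.
Most parsimonious ingroup topology: (((Neoax,Neoina),Ichnion),(Cyanion,Ophiellus)).
Ichnion and Neoina share a more recent common ancestor with each other than either does with Cyanion, so Cyanion is the least closely related of the three.

Cyanion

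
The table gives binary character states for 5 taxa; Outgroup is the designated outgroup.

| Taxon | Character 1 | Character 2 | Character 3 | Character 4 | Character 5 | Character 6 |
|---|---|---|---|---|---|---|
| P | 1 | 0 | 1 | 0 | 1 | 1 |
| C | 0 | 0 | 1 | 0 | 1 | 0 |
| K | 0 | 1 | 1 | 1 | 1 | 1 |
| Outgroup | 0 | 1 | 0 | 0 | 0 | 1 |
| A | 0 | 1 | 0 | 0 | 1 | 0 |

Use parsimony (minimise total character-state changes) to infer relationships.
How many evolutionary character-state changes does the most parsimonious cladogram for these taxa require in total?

Character polarity is set by the outgroup: the derived state is whichever differs from the outgroup's state, so for Character 2, Character 6 the derived state is '0', and for the remaining characters it is '1'.
Character 1: derived state '1' in P only — an autapomorphy, so it tells us nothing about relationships among taxa.
Character 2: derived state '0' in C and P only — synapomorphy for {C, P}.
Only C, K, and P show the derived state '1' for Character 3, supporting them as a clade.
Character 4: derived state '1' in K only — an autapomorphy, so it tells us nothing about relationships among taxa.
All ingroup taxa share the derived state '1' for Character 5; it defines the ingroup but does not resolve relationships within it.
Character 6 groups A and C, which is incompatible with the clades supported by the remaining characters; treating it as convergent (homoplasy) costs fewer steps than any alternative tree.
Most parsimonious ingroup topology: (((P,C),K),A).
Changes per character on this tree: Character 1: 1; Character 2: 1; Character 3: 1; Character 4: 1; Character 5: 1; Character 6: 2.
Total = 7.

7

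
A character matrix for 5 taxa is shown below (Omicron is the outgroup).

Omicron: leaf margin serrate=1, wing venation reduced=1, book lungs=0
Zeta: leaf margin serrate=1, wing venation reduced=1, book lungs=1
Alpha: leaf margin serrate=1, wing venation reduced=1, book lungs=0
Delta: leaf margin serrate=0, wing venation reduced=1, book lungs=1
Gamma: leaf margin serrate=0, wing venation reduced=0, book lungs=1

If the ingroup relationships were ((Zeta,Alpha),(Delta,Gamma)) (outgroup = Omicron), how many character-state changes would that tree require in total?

4

Map each character onto ((Zeta,Alpha),(Delta,Gamma)) (rooted by Omicron) and count the minimum state changes it requires (Fitch parsimony):
leaf margin serrate: 1; wing venation reduced: 1; book lungs: 2.
Total tree length = 4.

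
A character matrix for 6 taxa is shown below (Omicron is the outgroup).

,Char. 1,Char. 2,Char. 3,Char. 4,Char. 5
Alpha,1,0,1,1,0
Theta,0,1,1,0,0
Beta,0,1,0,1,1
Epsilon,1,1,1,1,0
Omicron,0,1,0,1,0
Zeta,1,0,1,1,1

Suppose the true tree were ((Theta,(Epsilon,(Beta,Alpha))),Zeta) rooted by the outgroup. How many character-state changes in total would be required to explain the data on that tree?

Map each character onto ((Theta,(Epsilon,(Beta,Alpha))),Zeta) (rooted by Omicron) and count the minimum state changes it requires (Fitch parsimony):
Char. 1: 3; Char. 2: 2; Char. 3: 2; Char. 4: 1; Char. 5: 2.
Total tree length = 10.

10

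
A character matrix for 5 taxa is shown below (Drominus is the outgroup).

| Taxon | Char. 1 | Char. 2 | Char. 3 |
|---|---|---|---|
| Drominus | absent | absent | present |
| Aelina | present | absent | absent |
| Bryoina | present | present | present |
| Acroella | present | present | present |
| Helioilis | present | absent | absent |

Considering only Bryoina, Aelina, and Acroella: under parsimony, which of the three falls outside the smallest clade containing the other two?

Aelina

Character polarity is set by the outgroup: the derived state is whichever differs from the outgroup's state, so for Char. 3 the derived state is 'absent', and for the remaining characters it is 'present'.
All ingroup taxa share the derived state 'present' for Char. 1; it defines the ingroup but does not resolve relationships within it.
Only Acroella and Bryoina show the derived state 'present' for Char. 2, supporting them as a clade.
Only Aelina and Helioilis show the derived state 'absent' for Char. 3, supporting them as a clade.
Most parsimonious ingroup topology: ((Aelina,Helioilis),(Bryoina,Acroella)).
Acroella and Bryoina share a more recent common ancestor with each other than either does with Aelina, so Aelina is the least closely related of the three.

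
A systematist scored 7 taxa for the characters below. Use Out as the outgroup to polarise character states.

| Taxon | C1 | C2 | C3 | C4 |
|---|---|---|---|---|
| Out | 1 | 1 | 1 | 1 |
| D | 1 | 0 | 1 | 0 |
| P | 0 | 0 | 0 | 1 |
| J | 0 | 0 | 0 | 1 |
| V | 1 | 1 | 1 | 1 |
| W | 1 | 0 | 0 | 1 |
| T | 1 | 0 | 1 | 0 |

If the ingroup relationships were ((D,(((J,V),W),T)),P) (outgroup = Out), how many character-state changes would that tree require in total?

Map each character onto ((D,(((J,V),W),T)),P) (rooted by Out) and count the minimum state changes it requires (Fitch parsimony):
C1: 2; C2: 2; C3: 3; C4: 2.
Total tree length = 9.

9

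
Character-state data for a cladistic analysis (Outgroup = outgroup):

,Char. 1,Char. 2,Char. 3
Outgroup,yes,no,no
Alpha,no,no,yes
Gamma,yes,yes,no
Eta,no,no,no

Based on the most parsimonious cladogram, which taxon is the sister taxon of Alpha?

Eta

Character polarity is set by the outgroup: the derived state is whichever differs from the outgroup's state, so for Char. 1 the derived state is 'no', and for the remaining characters it is 'yes'.
Char. 1 (derived state 'no') is shared by Alpha and Eta — a synapomorphy uniting that clade.
Char. 2 (derived state 'yes') is unique to Gamma (autapomorphy; uninformative for grouping).
Char. 3: derived state 'yes' in Alpha only — an autapomorphy, so it tells us nothing about relationships among taxa.
Most parsimonious ingroup topology: ((Alpha,Eta),Gamma).
Alpha and Eta form a cherry on this tree, so they are sister taxa.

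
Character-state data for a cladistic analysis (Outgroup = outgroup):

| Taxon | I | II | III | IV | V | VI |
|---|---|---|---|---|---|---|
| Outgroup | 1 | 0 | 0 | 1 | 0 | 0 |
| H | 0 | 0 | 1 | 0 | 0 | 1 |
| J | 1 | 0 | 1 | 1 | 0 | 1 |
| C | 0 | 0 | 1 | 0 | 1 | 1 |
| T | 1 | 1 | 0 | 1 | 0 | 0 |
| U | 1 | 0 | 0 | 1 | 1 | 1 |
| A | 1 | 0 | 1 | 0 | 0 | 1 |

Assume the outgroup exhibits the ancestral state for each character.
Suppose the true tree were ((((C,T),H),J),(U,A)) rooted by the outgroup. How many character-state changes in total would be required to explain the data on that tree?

Map each character onto ((((C,T),H),J),(U,A)) (rooted by Outgroup) and count the minimum state changes it requires (Fitch parsimony):
I: 2; II: 1; III: 3; IV: 3; V: 2; VI: 2.
Total tree length = 13.

13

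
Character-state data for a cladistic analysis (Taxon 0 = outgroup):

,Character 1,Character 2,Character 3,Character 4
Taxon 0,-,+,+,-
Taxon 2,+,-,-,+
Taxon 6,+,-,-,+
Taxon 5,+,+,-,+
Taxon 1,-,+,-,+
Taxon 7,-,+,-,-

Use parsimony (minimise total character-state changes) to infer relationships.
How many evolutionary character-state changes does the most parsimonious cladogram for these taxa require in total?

4

Character polarity is set by the outgroup: the derived state is whichever differs from the outgroup's state, so for Character 2, Character 3 the derived state is '-', and for the remaining characters it is '+'.
Character 1 (derived state '+') is shared by Taxon 2, Taxon 5, and Taxon 6 — a synapomorphy uniting that clade.
Only Taxon 2 and Taxon 6 show the derived state '-' for Character 2, supporting them as a clade.
Character 3 (derived state '-') is shared by all ingroup taxa — unites the whole ingroup.
Only Taxon 1, Taxon 2, Taxon 5, and Taxon 6 show the derived state '+' for Character 4, supporting them as a clade.
Most parsimonious ingroup topology: ((((Taxon 2,Taxon 6),Taxon 5),Taxon 1),Taxon 7).
Changes per character on this tree: Character 1: 1; Character 2: 1; Character 3: 1; Character 4: 1.
Total = 4.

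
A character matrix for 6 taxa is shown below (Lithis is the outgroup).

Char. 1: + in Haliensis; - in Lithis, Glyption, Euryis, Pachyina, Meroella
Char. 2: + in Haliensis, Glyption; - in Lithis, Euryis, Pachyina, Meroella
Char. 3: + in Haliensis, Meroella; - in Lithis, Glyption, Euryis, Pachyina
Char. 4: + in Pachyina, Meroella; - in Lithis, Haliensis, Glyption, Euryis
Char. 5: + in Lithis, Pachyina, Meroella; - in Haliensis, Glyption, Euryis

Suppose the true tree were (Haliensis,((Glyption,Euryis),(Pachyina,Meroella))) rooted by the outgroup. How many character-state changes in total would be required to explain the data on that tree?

8

Map each character onto (Haliensis,((Glyption,Euryis),(Pachyina,Meroella))) (rooted by Lithis) and count the minimum state changes it requires (Fitch parsimony):
Char. 1: 1; Char. 2: 2; Char. 3: 2; Char. 4: 1; Char. 5: 2.
Total tree length = 8.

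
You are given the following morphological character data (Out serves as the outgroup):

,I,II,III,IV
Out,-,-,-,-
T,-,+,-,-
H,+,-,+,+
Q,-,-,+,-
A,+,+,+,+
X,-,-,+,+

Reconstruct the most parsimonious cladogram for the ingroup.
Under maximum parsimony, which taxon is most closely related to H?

The outgroup has state '-' for every character, so '+' is the derived state throughout.
Only A and H show the derived state '+' for I, supporting them as a clade.
II groups A and T, which is incompatible with the clades supported by the remaining characters; treating it as convergent (homoplasy) costs fewer steps than any alternative tree.
Only A, H, Q, and X show the derived state '+' for III, supporting them as a clade.
Only A, H, and X show the derived state '+' for IV, supporting them as a clade.
Most parsimonious ingroup topology: (T,(Q,((H,A),X))).
H and A form a cherry on this tree, so they are sister taxa.

A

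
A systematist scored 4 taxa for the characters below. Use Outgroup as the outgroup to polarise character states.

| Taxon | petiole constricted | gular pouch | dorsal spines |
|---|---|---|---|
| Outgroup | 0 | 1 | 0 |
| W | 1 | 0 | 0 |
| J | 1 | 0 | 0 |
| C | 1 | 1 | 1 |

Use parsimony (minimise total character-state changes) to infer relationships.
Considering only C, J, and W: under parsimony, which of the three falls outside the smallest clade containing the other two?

C

Character polarity is set by the outgroup: the derived state is whichever differs from the outgroup's state, so for gular pouch the derived state is '0', and for the remaining characters it is '1'.
All ingroup taxa share the derived state '1' for petiole constricted; it defines the ingroup but does not resolve relationships within it.
Only J and W show the derived state '0' for gular pouch, supporting them as a clade.
dorsal spines (derived state '1') is unique to C (autapomorphy; uninformative for grouping).
Most parsimonious ingroup topology: ((W,J),C).
J and W share a more recent common ancestor with each other than either does with C, so C is the least closely related of the three.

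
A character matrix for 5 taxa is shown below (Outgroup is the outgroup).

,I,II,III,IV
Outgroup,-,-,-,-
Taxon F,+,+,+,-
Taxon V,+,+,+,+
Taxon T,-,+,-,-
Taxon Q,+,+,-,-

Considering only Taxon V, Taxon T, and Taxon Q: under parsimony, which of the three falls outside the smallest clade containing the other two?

Taxon T

The outgroup has state '-' for every character, so '+' is the derived state throughout.
I (derived state '+') is shared by Taxon F, Taxon Q, and Taxon V — a synapomorphy uniting that clade.
All ingroup taxa share the derived state '+' for II; it defines the ingroup but does not resolve relationships within it.
III: derived state '+' in Taxon F and Taxon V only — synapomorphy for {Taxon F, Taxon V}.
IV (derived state '+') is unique to Taxon V (autapomorphy; uninformative for grouping).
Most parsimonious ingroup topology: (((Taxon F,Taxon V),Taxon Q),Taxon T).
Taxon V and Taxon Q share a more recent common ancestor with each other than either does with Taxon T, so Taxon T is the least closely related of the three.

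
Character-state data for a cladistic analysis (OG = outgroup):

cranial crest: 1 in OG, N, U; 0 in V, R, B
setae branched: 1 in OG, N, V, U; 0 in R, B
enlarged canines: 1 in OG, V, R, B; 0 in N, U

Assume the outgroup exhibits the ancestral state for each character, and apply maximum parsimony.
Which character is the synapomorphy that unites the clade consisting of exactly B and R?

The outgroup has state '1' for every character, so '0' is the derived state throughout.
cranial crest: derived state '0' in B, R, and V only — synapomorphy for {B, R, V}.
Only B and R show the derived state '0' for setae branched, supporting them as a clade.
enlarged canines (derived state '0') is shared by N and U — a synapomorphy uniting that clade.
Most parsimonious ingroup topology: ((N,U),(V,(R,B))).
The clade {B, R} is supported by setae branched: its derived state '0' occurs in exactly those taxa and in no other taxon (including the outgroup).

setae branched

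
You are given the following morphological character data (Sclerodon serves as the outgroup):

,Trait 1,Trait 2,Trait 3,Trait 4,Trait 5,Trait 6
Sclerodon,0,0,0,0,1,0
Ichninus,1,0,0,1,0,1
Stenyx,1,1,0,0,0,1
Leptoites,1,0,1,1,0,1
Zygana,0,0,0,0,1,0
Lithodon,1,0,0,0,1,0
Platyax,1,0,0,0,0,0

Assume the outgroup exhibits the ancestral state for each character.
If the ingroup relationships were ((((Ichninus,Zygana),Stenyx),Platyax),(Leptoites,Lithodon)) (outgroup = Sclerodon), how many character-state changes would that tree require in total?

Map each character onto ((((Ichninus,Zygana),Stenyx),Platyax),(Leptoites,Lithodon)) (rooted by Sclerodon) and count the minimum state changes it requires (Fitch parsimony):
Trait 1: 2; Trait 2: 1; Trait 3: 1; Trait 4: 2; Trait 5: 3; Trait 6: 3.
Total tree length = 12.

12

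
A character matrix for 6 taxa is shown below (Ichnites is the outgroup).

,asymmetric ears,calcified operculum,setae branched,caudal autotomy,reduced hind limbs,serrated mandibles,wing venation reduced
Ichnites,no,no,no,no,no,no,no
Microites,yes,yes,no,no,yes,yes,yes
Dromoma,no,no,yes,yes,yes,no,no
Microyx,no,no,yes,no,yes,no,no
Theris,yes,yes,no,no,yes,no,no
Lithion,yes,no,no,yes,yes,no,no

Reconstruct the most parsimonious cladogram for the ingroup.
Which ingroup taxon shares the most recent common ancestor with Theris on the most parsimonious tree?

The outgroup has state 'no' for every character, so 'yes' is the derived state throughout.
Only Lithion, Microites, and Theris show the derived state 'yes' for asymmetric ears, supporting them as a clade.
Only Microites and Theris show the derived state 'yes' for calcified operculum, supporting them as a clade.
setae branched: derived state 'yes' in Dromoma and Microyx only — synapomorphy for {Dromoma, Microyx}.
caudal autotomy groups Dromoma and Lithion, which is incompatible with the clades supported by the remaining characters; treating it as convergent (homoplasy) costs fewer steps than any alternative tree.
All ingroup taxa share the derived state 'yes' for reduced hind limbs; it defines the ingroup but does not resolve relationships within it.
serrated mandibles: derived state 'yes' in Microites only — an autapomorphy, so it tells us nothing about relationships among taxa.
wing venation reduced: derived state 'yes' in Microites only — an autapomorphy, so it tells us nothing about relationships among taxa.
Most parsimonious ingroup topology: (((Microites,Theris),Lithion),(Dromoma,Microyx)).
Theris and Microites form a cherry on this tree, so they are sister taxa.

Microites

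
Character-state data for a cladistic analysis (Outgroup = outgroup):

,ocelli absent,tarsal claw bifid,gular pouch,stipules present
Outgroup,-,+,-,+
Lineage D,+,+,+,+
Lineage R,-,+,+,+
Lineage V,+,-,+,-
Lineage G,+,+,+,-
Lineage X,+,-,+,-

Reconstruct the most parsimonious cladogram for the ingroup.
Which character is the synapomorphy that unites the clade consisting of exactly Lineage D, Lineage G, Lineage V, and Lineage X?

Character polarity is set by the outgroup: the derived state is whichever differs from the outgroup's state, so for tarsal claw bifid, stipules present the derived state is '-', and for the remaining characters it is '+'.
ocelli absent: derived state '+' in Lineage D, Lineage G, Lineage V, and Lineage X only — synapomorphy for {Lineage D, Lineage G, Lineage V, Lineage X}.
Only Lineage V and Lineage X show the derived state '-' for tarsal claw bifid, supporting them as a clade.
gular pouch (derived state '+') is shared by all ingroup taxa — unites the whole ingroup.
stipules present (derived state '-') is shared by Lineage G, Lineage V, and Lineage X — a synapomorphy uniting that clade.
Most parsimonious ingroup topology: ((Lineage D,((Lineage V,Lineage X),Lineage G)),Lineage R).
The clade {Lineage D, Lineage G, Lineage V, Lineage X} is supported by ocelli absent: its derived state '+' occurs in exactly those taxa and in no other taxon (including the outgroup).

ocelli absent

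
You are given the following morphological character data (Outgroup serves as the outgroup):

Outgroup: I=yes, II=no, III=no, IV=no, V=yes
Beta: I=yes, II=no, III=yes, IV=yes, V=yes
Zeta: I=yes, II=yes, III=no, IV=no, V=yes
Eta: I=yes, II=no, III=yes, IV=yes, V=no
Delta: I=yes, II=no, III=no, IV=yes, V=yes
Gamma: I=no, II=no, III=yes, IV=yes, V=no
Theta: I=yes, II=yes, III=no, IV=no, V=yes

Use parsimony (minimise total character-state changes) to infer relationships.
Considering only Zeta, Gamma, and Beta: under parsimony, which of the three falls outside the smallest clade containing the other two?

Character polarity is set by the outgroup: the derived state is whichever differs from the outgroup's state, so for I, V the derived state is 'no', and for the remaining characters it is 'yes'.
I: derived state 'no' in Gamma only — an autapomorphy, so it tells us nothing about relationships among taxa.
II: derived state 'yes' in Theta and Zeta only — synapomorphy for {Theta, Zeta}.
III: derived state 'yes' in Beta, Eta, and Gamma only — synapomorphy for {Beta, Eta, Gamma}.
IV (derived state 'yes') is shared by Beta, Delta, Eta, and Gamma — a synapomorphy uniting that clade.
V: derived state 'no' in Eta and Gamma only — synapomorphy for {Eta, Gamma}.
Most parsimonious ingroup topology: (((Beta,(Eta,Gamma)),Delta),(Zeta,Theta)).
Beta and Gamma share a more recent common ancestor with each other than either does with Zeta, so Zeta is the least closely related of the three.

Zeta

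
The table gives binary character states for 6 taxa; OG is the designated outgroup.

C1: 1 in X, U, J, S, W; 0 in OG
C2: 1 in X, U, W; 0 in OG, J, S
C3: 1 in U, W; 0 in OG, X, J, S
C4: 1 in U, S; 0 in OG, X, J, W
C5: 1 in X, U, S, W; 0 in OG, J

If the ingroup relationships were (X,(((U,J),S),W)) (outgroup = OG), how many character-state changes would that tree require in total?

Map each character onto (X,(((U,J),S),W)) (rooted by OG) and count the minimum state changes it requires (Fitch parsimony):
C1: 1; C2: 3; C3: 2; C4: 2; C5: 2.
Total tree length = 10.

10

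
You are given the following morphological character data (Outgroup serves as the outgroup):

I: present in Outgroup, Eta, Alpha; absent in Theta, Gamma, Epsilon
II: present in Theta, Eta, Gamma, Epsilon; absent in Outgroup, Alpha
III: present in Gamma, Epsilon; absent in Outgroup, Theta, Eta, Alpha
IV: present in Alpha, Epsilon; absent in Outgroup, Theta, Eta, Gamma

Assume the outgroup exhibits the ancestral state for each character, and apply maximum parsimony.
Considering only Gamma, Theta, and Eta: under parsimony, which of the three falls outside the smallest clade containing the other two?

Eta

Character polarity is set by the outgroup: the derived state is whichever differs from the outgroup's state, so for I the derived state is 'absent', and for the remaining characters it is 'present'.
I: derived state 'absent' in Epsilon, Gamma, and Theta only — synapomorphy for {Epsilon, Gamma, Theta}.
Only Epsilon, Eta, Gamma, and Theta show the derived state 'present' for II, supporting them as a clade.
III (derived state 'present') is shared by Epsilon and Gamma — a synapomorphy uniting that clade.
IV groups Alpha and Epsilon, which is incompatible with the clades supported by the remaining characters; treating it as convergent (homoplasy) costs fewer steps than any alternative tree.
Most parsimonious ingroup topology: (((Theta,(Gamma,Epsilon)),Eta),Alpha).
Theta and Gamma share a more recent common ancestor with each other than either does with Eta, so Eta is the least closely related of the three.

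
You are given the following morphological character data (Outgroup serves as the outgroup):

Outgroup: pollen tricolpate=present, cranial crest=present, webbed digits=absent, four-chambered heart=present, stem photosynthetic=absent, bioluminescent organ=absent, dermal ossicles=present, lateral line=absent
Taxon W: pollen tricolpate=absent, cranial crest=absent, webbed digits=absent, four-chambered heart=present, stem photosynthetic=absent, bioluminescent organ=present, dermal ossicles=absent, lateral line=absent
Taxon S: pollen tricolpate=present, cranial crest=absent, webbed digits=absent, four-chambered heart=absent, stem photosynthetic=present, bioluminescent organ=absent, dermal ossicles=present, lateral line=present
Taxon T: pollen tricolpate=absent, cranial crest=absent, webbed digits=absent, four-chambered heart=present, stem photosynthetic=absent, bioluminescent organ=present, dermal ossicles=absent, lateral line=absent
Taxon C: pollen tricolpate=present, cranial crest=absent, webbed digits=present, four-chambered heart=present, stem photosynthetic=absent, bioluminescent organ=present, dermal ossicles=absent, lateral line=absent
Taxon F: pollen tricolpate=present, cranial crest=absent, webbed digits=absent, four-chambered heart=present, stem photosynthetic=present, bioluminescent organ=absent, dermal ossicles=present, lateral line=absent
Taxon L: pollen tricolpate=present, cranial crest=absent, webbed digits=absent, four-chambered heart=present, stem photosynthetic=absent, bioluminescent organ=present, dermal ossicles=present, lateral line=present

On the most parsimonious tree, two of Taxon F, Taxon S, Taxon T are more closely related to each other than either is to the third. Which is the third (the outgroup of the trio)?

Taxon T

Character polarity is set by the outgroup: the derived state is whichever differs from the outgroup's state, so for pollen tricolpate, cranial crest, four-chambered heart, dermal ossicles the derived state is 'absent', and for the remaining characters it is 'present'.
pollen tricolpate (derived state 'absent') is shared by Taxon T and Taxon W — a synapomorphy uniting that clade.
All ingroup taxa share the derived state 'absent' for cranial crest; it defines the ingroup but does not resolve relationships within it.
webbed digits: derived state 'present' in Taxon C only — an autapomorphy, so it tells us nothing about relationships among taxa.
four-chambered heart (derived state 'absent') is unique to Taxon S (autapomorphy; uninformative for grouping).
stem photosynthetic (derived state 'present') is shared by Taxon F and Taxon S — a synapomorphy uniting that clade.
bioluminescent organ: derived state 'present' in Taxon C, Taxon L, Taxon T, and Taxon W only — synapomorphy for {Taxon C, Taxon L, Taxon T, Taxon W}.
dermal ossicles: derived state 'absent' in Taxon C, Taxon T, and Taxon W only — synapomorphy for {Taxon C, Taxon T, Taxon W}.
lateral line (state 'present') occurs in Taxon L and Taxon S but conflicts with the nesting implied by the other characters — most parsimoniously interpreted as homoplasy.
Most parsimonious ingroup topology: ((((Taxon W,Taxon T),Taxon C),Taxon L),(Taxon S,Taxon F)).
Taxon F and Taxon S share a more recent common ancestor with each other than either does with Taxon T, so Taxon T is the least closely related of the three.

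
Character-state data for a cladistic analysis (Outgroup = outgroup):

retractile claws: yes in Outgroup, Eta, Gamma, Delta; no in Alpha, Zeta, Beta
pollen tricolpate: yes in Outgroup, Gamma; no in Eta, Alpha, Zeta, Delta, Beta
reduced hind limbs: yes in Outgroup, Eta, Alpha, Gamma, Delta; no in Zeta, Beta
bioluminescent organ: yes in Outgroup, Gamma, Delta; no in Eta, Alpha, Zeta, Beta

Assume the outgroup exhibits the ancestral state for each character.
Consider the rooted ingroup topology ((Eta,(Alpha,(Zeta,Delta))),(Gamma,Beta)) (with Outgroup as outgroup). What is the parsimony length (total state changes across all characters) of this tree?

10

Map each character onto ((Eta,(Alpha,(Zeta,Delta))),(Gamma,Beta)) (rooted by Outgroup) and count the minimum state changes it requires (Fitch parsimony):
retractile claws: 3; pollen tricolpate: 2; reduced hind limbs: 2; bioluminescent organ: 3.
Total tree length = 10.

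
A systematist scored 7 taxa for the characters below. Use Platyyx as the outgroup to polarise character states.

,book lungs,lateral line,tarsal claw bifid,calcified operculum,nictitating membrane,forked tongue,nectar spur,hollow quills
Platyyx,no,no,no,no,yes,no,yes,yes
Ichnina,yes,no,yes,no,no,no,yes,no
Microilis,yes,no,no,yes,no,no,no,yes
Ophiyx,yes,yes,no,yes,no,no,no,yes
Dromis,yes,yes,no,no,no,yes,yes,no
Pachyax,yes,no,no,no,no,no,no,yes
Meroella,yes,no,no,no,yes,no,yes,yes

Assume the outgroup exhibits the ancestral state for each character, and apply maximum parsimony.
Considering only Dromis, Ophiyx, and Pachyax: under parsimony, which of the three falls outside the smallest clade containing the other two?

Character polarity is set by the outgroup: the derived state is whichever differs from the outgroup's state, so for nictitating membrane, nectar spur, hollow quills the derived state is 'no', and for the remaining characters it is 'yes'.
All ingroup taxa share the derived state 'yes' for book lungs; it defines the ingroup but does not resolve relationships within it.
lateral line (state 'yes') occurs in Dromis and Ophiyx but conflicts with the nesting implied by the other characters — most parsimoniously interpreted as homoplasy.
tarsal claw bifid (derived state 'yes') is unique to Ichnina (autapomorphy; uninformative for grouping).
calcified operculum (derived state 'yes') is shared by Microilis and Ophiyx — a synapomorphy uniting that clade.
nictitating membrane: derived state 'no' in Dromis, Ichnina, Microilis, Ophiyx, and Pachyax only — synapomorphy for {Dromis, Ichnina, Microilis, Ophiyx, Pachyax}.
forked tongue: derived state 'yes' in Dromis only — an autapomorphy, so it tells us nothing about relationships among taxa.
Only Microilis, Ophiyx, and Pachyax show the derived state 'no' for nectar spur, supporting them as a clade.
hollow quills: derived state 'no' in Dromis and Ichnina only — synapomorphy for {Dromis, Ichnina}.
Most parsimonious ingroup topology: (((Ichnina,Dromis),((Microilis,Ophiyx),Pachyax)),Meroella).
Ophiyx and Pachyax share a more recent common ancestor with each other than either does with Dromis, so Dromis is the least closely related of the three.

Dromis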